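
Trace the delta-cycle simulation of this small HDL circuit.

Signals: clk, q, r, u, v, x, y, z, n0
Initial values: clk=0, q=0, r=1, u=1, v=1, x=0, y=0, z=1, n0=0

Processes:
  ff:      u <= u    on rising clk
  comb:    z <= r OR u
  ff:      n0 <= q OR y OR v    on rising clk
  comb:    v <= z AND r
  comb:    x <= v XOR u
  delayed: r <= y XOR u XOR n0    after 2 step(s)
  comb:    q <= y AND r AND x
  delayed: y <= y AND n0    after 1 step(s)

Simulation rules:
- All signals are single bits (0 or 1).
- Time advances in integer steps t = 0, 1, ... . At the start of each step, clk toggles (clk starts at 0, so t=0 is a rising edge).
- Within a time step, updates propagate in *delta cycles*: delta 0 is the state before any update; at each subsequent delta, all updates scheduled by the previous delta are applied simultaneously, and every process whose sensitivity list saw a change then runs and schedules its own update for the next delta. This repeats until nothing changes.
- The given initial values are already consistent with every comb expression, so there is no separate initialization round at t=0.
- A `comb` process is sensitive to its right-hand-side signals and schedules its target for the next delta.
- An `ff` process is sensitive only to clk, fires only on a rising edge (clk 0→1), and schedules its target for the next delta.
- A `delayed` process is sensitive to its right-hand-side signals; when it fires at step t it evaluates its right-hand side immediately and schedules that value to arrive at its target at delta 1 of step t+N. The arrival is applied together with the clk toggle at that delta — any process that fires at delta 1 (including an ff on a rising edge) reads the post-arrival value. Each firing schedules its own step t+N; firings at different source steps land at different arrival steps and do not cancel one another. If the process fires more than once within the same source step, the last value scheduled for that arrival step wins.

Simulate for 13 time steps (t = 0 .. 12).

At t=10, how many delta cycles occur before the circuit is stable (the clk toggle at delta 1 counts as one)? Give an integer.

3

t0.Δ0 z=1 v=1 y=0 clk=0 q=0 n0=0 x=0 r=1 u=1
t0.Δ1 z=1 v=1 y=0 clk=1 q=0 n0=0 x=0 r=1 u=1
t0.Δ2 z=1 v=1 y=0 clk=1 q=0 n0=1 x=0 r=1 u=1
t1.Δ0 z=1 v=1 y=0 clk=1 q=0 n0=1 x=0 r=1 u=1
t1.Δ1 z=1 v=1 y=0 clk=0 q=0 n0=1 x=0 r=1 u=1
t2.Δ0 z=1 v=1 y=0 clk=0 q=0 n0=1 x=0 r=1 u=1
t2.Δ1 z=1 v=1 y=0 clk=1 q=0 n0=1 x=0 r=0 u=1
t2.Δ2 z=1 v=0 y=0 clk=1 q=0 n0=1 x=0 r=0 u=1
t2.Δ3 z=1 v=0 y=0 clk=1 q=0 n0=1 x=1 r=0 u=1
t3.Δ0 z=1 v=0 y=0 clk=1 q=0 n0=1 x=1 r=0 u=1
t3.Δ1 z=1 v=0 y=0 clk=0 q=0 n0=1 x=1 r=0 u=1
t4.Δ0 z=1 v=0 y=0 clk=0 q=0 n0=1 x=1 r=0 u=1
t4.Δ1 z=1 v=0 y=0 clk=1 q=0 n0=1 x=1 r=0 u=1
t4.Δ2 z=1 v=0 y=0 clk=1 q=0 n0=0 x=1 r=0 u=1
t5.Δ0 z=1 v=0 y=0 clk=1 q=0 n0=0 x=1 r=0 u=1
t5.Δ1 z=1 v=0 y=0 clk=0 q=0 n0=0 x=1 r=0 u=1
t6.Δ0 z=1 v=0 y=0 clk=0 q=0 n0=0 x=1 r=0 u=1
t6.Δ1 z=1 v=0 y=0 clk=1 q=0 n0=0 x=1 r=1 u=1
t6.Δ2 z=1 v=1 y=0 clk=1 q=0 n0=0 x=1 r=1 u=1
t6.Δ3 z=1 v=1 y=0 clk=1 q=0 n0=0 x=0 r=1 u=1
t7.Δ0 z=1 v=1 y=0 clk=1 q=0 n0=0 x=0 r=1 u=1
t7.Δ1 z=1 v=1 y=0 clk=0 q=0 n0=0 x=0 r=1 u=1
t8.Δ0 z=1 v=1 y=0 clk=0 q=0 n0=0 x=0 r=1 u=1
t8.Δ1 z=1 v=1 y=0 clk=1 q=0 n0=0 x=0 r=1 u=1
t8.Δ2 z=1 v=1 y=0 clk=1 q=0 n0=1 x=0 r=1 u=1
t9.Δ0 z=1 v=1 y=0 clk=1 q=0 n0=1 x=0 r=1 u=1
t9.Δ1 z=1 v=1 y=0 clk=0 q=0 n0=1 x=0 r=1 u=1
t10.Δ0 z=1 v=1 y=0 clk=0 q=0 n0=1 x=0 r=1 u=1
t10.Δ1 z=1 v=1 y=0 clk=1 q=0 n0=1 x=0 r=0 u=1
t10.Δ2 z=1 v=0 y=0 clk=1 q=0 n0=1 x=0 r=0 u=1
t10.Δ3 z=1 v=0 y=0 clk=1 q=0 n0=1 x=1 r=0 u=1
t11.Δ0 z=1 v=0 y=0 clk=1 q=0 n0=1 x=1 r=0 u=1
t11.Δ1 z=1 v=0 y=0 clk=0 q=0 n0=1 x=1 r=0 u=1
t12.Δ0 z=1 v=0 y=0 clk=0 q=0 n0=1 x=1 r=0 u=1
t12.Δ1 z=1 v=0 y=0 clk=1 q=0 n0=1 x=1 r=0 u=1
t12.Δ2 z=1 v=0 y=0 clk=1 q=0 n0=0 x=1 r=0 u=1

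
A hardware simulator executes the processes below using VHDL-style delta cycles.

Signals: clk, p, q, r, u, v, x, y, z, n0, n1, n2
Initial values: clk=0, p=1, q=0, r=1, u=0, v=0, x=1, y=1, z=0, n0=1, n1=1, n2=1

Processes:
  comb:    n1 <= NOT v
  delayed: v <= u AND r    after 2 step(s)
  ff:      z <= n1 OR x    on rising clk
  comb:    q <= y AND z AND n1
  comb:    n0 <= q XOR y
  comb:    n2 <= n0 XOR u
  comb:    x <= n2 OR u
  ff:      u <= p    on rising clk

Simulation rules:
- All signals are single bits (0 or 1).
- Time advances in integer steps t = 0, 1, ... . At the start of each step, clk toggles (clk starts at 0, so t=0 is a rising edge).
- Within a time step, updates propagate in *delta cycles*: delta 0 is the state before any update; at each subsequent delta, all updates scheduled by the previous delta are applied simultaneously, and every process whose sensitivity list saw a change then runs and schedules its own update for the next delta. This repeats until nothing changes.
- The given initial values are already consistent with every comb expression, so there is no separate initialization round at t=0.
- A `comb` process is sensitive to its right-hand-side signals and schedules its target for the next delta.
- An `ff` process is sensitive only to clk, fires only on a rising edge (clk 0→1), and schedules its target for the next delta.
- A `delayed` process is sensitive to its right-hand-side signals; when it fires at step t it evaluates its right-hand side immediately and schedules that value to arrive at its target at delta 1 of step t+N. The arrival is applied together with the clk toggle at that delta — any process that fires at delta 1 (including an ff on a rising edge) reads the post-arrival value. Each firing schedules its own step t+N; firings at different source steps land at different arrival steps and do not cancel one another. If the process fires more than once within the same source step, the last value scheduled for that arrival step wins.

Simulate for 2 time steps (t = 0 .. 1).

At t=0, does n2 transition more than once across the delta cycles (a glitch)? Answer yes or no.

[bits: n0,u,y,x,z,n2,q,p,clk,v,n1,r]
t=0: Δ0=101101010011 Δ1=101101011011 Δ2=111111011011 Δ3=111110111011 Δ4=011110111011 Δ5=011111111011 | 5Δ
t=1: Δ0=011111111011 Δ1=011111110011 | 1Δ

yes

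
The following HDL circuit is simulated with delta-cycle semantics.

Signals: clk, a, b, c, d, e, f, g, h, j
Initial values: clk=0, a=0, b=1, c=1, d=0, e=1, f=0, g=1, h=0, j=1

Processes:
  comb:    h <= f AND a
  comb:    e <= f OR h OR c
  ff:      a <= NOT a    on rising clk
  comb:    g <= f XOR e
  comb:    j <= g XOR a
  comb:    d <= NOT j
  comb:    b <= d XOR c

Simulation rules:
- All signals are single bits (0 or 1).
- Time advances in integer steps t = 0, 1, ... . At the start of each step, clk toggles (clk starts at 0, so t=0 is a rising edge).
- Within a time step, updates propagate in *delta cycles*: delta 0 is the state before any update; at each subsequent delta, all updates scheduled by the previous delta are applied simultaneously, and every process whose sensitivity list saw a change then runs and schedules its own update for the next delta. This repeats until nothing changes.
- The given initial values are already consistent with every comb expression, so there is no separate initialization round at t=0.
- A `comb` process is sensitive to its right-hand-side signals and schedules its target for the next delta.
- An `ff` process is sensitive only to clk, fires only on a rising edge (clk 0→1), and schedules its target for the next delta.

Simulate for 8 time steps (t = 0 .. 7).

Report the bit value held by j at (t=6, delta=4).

1

t=0 Δ0: d=0 clk=0 b=1 h=0 f=0 g=1 e=1 c=1 a=0 j=1
  Δ1: clk:0→1
  Δ2: a:0→1
  Δ3: j:1→0
  Δ4: d:0→1
  Δ5: b:1→0
  (5Δ to stable)
t=1 Δ0: d=1 clk=1 b=0 h=0 f=0 g=1 e=1 c=1 a=1 j=0
  Δ1: clk:1→0
  (1Δ to stable)
t=2 Δ0: d=1 clk=0 b=0 h=0 f=0 g=1 e=1 c=1 a=1 j=0
  Δ1: clk:0→1
  Δ2: a:1→0
  Δ3: j:0→1
  Δ4: d:1→0
  Δ5: b:0→1
  (5Δ to stable)
t=3 Δ0: d=0 clk=1 b=1 h=0 f=0 g=1 e=1 c=1 a=0 j=1
  Δ1: clk:1→0
  (1Δ to stable)
t=4 Δ0: d=0 clk=0 b=1 h=0 f=0 g=1 e=1 c=1 a=0 j=1
  Δ1: clk:0→1
  Δ2: a:0→1
  Δ3: j:1→0
  Δ4: d:0→1
  Δ5: b:1→0
  (5Δ to stable)
t=5 Δ0: d=1 clk=1 b=0 h=0 f=0 g=1 e=1 c=1 a=1 j=0
  Δ1: clk:1→0
  (1Δ to stable)
t=6 Δ0: d=1 clk=0 b=0 h=0 f=0 g=1 e=1 c=1 a=1 j=0
  Δ1: clk:0→1
  Δ2: a:1→0
  Δ3: j:0→1
  Δ4: d:1→0
  Δ5: b:0→1
  (5Δ to stable)
t=7 Δ0: d=0 clk=1 b=1 h=0 f=0 g=1 e=1 c=1 a=0 j=1
  Δ1: clk:1→0
  (1Δ to stable)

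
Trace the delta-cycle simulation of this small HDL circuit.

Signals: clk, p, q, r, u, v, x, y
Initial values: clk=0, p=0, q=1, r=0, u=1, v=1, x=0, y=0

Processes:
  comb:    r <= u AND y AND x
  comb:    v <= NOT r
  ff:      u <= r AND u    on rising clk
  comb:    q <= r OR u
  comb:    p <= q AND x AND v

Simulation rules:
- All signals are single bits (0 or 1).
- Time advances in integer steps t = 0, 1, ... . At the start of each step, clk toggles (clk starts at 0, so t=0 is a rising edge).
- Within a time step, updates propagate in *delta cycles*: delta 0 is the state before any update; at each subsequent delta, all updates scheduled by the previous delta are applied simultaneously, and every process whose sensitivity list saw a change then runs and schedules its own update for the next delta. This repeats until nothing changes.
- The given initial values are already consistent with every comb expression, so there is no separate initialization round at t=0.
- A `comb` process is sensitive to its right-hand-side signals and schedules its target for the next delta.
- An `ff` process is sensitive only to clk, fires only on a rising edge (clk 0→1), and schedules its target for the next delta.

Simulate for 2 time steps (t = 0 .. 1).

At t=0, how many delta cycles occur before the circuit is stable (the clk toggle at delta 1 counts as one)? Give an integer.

3

t0.Δ0 clk=0 q=1 x=0 v=1 u=1 p=0 y=0 r=0
t0.Δ1 clk=1 q=1 x=0 v=1 u=1 p=0 y=0 r=0
t0.Δ2 clk=1 q=1 x=0 v=1 u=0 p=0 y=0 r=0
t0.Δ3 clk=1 q=0 x=0 v=1 u=0 p=0 y=0 r=0
t1.Δ0 clk=1 q=0 x=0 v=1 u=0 p=0 y=0 r=0
t1.Δ1 clk=0 q=0 x=0 v=1 u=0 p=0 y=0 r=0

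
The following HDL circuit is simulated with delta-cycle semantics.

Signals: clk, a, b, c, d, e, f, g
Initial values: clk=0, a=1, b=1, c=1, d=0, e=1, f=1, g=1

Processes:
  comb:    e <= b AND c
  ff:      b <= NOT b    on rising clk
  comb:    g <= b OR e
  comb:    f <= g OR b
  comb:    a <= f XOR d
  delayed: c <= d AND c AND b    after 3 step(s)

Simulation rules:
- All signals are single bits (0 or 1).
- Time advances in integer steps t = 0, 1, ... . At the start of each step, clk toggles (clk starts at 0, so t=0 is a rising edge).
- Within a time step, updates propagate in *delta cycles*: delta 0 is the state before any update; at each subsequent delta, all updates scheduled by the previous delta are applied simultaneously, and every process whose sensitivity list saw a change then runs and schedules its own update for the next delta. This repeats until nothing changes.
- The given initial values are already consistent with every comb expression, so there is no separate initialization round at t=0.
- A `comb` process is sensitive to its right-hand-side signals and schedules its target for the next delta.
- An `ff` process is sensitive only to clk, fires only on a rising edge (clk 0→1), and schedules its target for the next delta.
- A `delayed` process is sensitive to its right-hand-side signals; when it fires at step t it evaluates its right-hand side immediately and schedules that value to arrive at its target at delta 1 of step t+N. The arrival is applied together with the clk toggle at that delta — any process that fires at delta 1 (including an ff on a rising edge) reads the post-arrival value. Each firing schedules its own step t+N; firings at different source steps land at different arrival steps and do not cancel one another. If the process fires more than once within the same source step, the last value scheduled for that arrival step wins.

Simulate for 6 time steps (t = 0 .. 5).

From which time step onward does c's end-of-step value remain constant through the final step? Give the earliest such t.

t=0 Δ0: clk=0 d=0 f=1 g=1 e=1 a=1 c=1 b=1
  Δ1: clk:0→1
  Δ2: b:1→0
  Δ3: e:1→0
  Δ4: g:1→0
  Δ5: f:1→0
  Δ6: a:1→0
  (6Δ to stable)
t=1 Δ0: clk=1 d=0 f=0 g=0 e=0 a=0 c=1 b=0
  Δ1: clk:1→0
  (1Δ to stable)
t=2 Δ0: clk=0 d=0 f=0 g=0 e=0 a=0 c=1 b=0
  Δ1: clk:0→1
  Δ2: b:0→1
  Δ3: f:0→1, g:0→1, e:0→1
  Δ4: a:0→1
  (4Δ to stable)
t=3 Δ0: clk=1 d=0 f=1 g=1 e=1 a=1 c=1 b=1
  Δ1: clk:1→0, c:1→0
  Δ2: e:1→0
  (2Δ to stable)
t=4 Δ0: clk=0 d=0 f=1 g=1 e=0 a=1 c=0 b=1
  Δ1: clk:0→1
  Δ2: b:1→0
  Δ3: g:1→0
  Δ4: f:1→0
  Δ5: a:1→0
  (5Δ to stable)
t=5 Δ0: clk=1 d=0 f=0 g=0 e=0 a=0 c=0 b=0
  Δ1: clk:1→0
  (1Δ to stable)

3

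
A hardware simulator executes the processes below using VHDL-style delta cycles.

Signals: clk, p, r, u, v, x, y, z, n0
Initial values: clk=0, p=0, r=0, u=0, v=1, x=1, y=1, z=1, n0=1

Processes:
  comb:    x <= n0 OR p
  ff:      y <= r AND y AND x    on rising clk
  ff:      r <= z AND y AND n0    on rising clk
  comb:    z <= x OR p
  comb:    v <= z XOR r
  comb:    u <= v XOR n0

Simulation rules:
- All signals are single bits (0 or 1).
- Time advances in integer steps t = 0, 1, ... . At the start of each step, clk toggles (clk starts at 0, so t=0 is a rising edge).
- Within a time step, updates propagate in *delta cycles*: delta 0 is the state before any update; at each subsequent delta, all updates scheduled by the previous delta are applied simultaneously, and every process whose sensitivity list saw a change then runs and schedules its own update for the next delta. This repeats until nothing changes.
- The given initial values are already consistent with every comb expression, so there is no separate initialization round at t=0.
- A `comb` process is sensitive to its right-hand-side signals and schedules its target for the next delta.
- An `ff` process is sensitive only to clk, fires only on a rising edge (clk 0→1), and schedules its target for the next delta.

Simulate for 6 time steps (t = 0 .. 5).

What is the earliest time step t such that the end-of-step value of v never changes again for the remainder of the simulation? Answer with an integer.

[bits: v,p,n0,clk,u,r,y,x,z]
t=0: Δ0=101000111 Δ1=101100111 Δ2=101101011 Δ3=001101011 Δ4=001111011 | 4Δ
t=1: Δ0=001111011 Δ1=001011011 | 1Δ
t=2: Δ0=001011011 Δ1=001111011 Δ2=001110011 Δ3=101110011 Δ4=101100011 | 4Δ
t=3: Δ0=101100011 Δ1=101000011 | 1Δ
t=4: Δ0=101000011 Δ1=101100011 | 1Δ
t=5: Δ0=101100011 Δ1=101000011 | 1Δ

2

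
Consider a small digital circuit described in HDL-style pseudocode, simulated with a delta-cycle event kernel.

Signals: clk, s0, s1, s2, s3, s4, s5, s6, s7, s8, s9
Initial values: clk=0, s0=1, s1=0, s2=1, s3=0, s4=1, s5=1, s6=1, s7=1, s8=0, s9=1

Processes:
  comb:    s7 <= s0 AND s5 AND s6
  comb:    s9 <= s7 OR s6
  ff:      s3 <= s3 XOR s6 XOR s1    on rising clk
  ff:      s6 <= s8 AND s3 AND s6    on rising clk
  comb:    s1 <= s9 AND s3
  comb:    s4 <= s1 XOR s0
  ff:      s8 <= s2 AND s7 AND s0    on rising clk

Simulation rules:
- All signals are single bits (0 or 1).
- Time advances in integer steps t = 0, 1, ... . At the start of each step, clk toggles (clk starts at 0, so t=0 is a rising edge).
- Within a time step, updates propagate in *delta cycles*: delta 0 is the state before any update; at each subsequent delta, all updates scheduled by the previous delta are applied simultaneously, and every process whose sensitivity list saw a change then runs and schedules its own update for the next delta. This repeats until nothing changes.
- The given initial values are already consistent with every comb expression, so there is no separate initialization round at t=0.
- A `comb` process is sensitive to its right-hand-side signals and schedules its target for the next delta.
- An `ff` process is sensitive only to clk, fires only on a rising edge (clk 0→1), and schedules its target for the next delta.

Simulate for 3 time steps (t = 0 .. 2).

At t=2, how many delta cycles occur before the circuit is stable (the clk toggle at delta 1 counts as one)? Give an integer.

t0.Δ0 clk=0 s5=1 s9=1 s1=0 s7=1 s2=1 s6=1 s0=1 s3=0 s8=0 s4=1
t0.Δ1 clk=1 s5=1 s9=1 s1=0 s7=1 s2=1 s6=1 s0=1 s3=0 s8=0 s4=1
t0.Δ2 clk=1 s5=1 s9=1 s1=0 s7=1 s2=1 s6=0 s0=1 s3=1 s8=1 s4=1
t0.Δ3 clk=1 s5=1 s9=1 s1=1 s7=0 s2=1 s6=0 s0=1 s3=1 s8=1 s4=1
t0.Δ4 clk=1 s5=1 s9=0 s1=1 s7=0 s2=1 s6=0 s0=1 s3=1 s8=1 s4=0
t0.Δ5 clk=1 s5=1 s9=0 s1=0 s7=0 s2=1 s6=0 s0=1 s3=1 s8=1 s4=0
t0.Δ6 clk=1 s5=1 s9=0 s1=0 s7=0 s2=1 s6=0 s0=1 s3=1 s8=1 s4=1
t1.Δ0 clk=1 s5=1 s9=0 s1=0 s7=0 s2=1 s6=0 s0=1 s3=1 s8=1 s4=1
t1.Δ1 clk=0 s5=1 s9=0 s1=0 s7=0 s2=1 s6=0 s0=1 s3=1 s8=1 s4=1
t2.Δ0 clk=0 s5=1 s9=0 s1=0 s7=0 s2=1 s6=0 s0=1 s3=1 s8=1 s4=1
t2.Δ1 clk=1 s5=1 s9=0 s1=0 s7=0 s2=1 s6=0 s0=1 s3=1 s8=1 s4=1
t2.Δ2 clk=1 s5=1 s9=0 s1=0 s7=0 s2=1 s6=0 s0=1 s3=1 s8=0 s4=1

2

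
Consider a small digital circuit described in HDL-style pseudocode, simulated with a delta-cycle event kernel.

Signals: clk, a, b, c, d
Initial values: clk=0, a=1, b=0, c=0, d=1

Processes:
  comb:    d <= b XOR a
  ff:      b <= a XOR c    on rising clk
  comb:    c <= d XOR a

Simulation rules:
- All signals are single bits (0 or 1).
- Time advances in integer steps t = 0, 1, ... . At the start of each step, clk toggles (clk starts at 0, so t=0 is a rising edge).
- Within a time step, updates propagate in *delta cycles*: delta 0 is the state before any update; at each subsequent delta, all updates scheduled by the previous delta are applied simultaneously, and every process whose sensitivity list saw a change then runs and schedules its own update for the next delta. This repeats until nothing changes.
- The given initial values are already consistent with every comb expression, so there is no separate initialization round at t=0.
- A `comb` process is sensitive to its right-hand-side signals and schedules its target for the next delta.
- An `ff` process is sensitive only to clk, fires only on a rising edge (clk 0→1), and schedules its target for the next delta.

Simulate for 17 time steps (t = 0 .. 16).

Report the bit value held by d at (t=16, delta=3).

t0.Δ0 d=1 c=0 b=0 clk=0 a=1
t0.Δ1 d=1 c=0 b=0 clk=1 a=1
t0.Δ2 d=1 c=0 b=1 clk=1 a=1
t0.Δ3 d=0 c=0 b=1 clk=1 a=1
t0.Δ4 d=0 c=1 b=1 clk=1 a=1
t1.Δ0 d=0 c=1 b=1 clk=1 a=1
t1.Δ1 d=0 c=1 b=1 clk=0 a=1
t2.Δ0 d=0 c=1 b=1 clk=0 a=1
t2.Δ1 d=0 c=1 b=1 clk=1 a=1
t2.Δ2 d=0 c=1 b=0 clk=1 a=1
t2.Δ3 d=1 c=1 b=0 clk=1 a=1
t2.Δ4 d=1 c=0 b=0 clk=1 a=1
t3.Δ0 d=1 c=0 b=0 clk=1 a=1
t3.Δ1 d=1 c=0 b=0 clk=0 a=1
t4.Δ0 d=1 c=0 b=0 clk=0 a=1
t4.Δ1 d=1 c=0 b=0 clk=1 a=1
t4.Δ2 d=1 c=0 b=1 clk=1 a=1
t4.Δ3 d=0 c=0 b=1 clk=1 a=1
t4.Δ4 d=0 c=1 b=1 clk=1 a=1
t5.Δ0 d=0 c=1 b=1 clk=1 a=1
t5.Δ1 d=0 c=1 b=1 clk=0 a=1
t6.Δ0 d=0 c=1 b=1 clk=0 a=1
t6.Δ1 d=0 c=1 b=1 clk=1 a=1
t6.Δ2 d=0 c=1 b=0 clk=1 a=1
t6.Δ3 d=1 c=1 b=0 clk=1 a=1
t6.Δ4 d=1 c=0 b=0 clk=1 a=1
t7.Δ0 d=1 c=0 b=0 clk=1 a=1
t7.Δ1 d=1 c=0 b=0 clk=0 a=1
t8.Δ0 d=1 c=0 b=0 clk=0 a=1
t8.Δ1 d=1 c=0 b=0 clk=1 a=1
t8.Δ2 d=1 c=0 b=1 clk=1 a=1
t8.Δ3 d=0 c=0 b=1 clk=1 a=1
t8.Δ4 d=0 c=1 b=1 clk=1 a=1
t9.Δ0 d=0 c=1 b=1 clk=1 a=1
t9.Δ1 d=0 c=1 b=1 clk=0 a=1
t10.Δ0 d=0 c=1 b=1 clk=0 a=1
t10.Δ1 d=0 c=1 b=1 clk=1 a=1
t10.Δ2 d=0 c=1 b=0 clk=1 a=1
t10.Δ3 d=1 c=1 b=0 clk=1 a=1
t10.Δ4 d=1 c=0 b=0 clk=1 a=1
t11.Δ0 d=1 c=0 b=0 clk=1 a=1
t11.Δ1 d=1 c=0 b=0 clk=0 a=1
t12.Δ0 d=1 c=0 b=0 clk=0 a=1
t12.Δ1 d=1 c=0 b=0 clk=1 a=1
t12.Δ2 d=1 c=0 b=1 clk=1 a=1
t12.Δ3 d=0 c=0 b=1 clk=1 a=1
t12.Δ4 d=0 c=1 b=1 clk=1 a=1
t13.Δ0 d=0 c=1 b=1 clk=1 a=1
t13.Δ1 d=0 c=1 b=1 clk=0 a=1
t14.Δ0 d=0 c=1 b=1 clk=0 a=1
t14.Δ1 d=0 c=1 b=1 clk=1 a=1
t14.Δ2 d=0 c=1 b=0 clk=1 a=1
t14.Δ3 d=1 c=1 b=0 clk=1 a=1
t14.Δ4 d=1 c=0 b=0 clk=1 a=1
t15.Δ0 d=1 c=0 b=0 clk=1 a=1
t15.Δ1 d=1 c=0 b=0 clk=0 a=1
t16.Δ0 d=1 c=0 b=0 clk=0 a=1
t16.Δ1 d=1 c=0 b=0 clk=1 a=1
t16.Δ2 d=1 c=0 b=1 clk=1 a=1
t16.Δ3 d=0 c=0 b=1 clk=1 a=1
t16.Δ4 d=0 c=1 b=1 clk=1 a=1

0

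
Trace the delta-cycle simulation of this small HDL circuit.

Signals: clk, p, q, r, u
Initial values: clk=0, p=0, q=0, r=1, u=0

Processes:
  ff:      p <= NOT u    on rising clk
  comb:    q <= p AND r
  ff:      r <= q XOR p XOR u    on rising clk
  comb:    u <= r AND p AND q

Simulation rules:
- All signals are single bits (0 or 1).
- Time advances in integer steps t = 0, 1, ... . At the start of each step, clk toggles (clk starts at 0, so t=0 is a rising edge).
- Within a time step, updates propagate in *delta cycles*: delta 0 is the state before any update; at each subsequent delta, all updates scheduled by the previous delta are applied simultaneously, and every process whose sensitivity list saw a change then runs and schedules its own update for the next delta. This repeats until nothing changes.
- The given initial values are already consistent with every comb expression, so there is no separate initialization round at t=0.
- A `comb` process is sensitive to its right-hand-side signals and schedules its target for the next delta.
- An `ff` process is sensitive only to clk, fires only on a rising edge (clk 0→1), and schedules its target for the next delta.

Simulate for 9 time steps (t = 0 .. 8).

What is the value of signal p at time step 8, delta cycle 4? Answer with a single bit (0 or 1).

[bits: r,u,p,clk,q]
t=0: Δ0=10000 Δ1=10010 Δ2=00110 | 2Δ
t=1: Δ0=00110 Δ1=00100 | 1Δ
t=2: Δ0=00100 Δ1=00110 Δ2=10110 Δ3=10111 Δ4=11111 | 4Δ
t=3: Δ0=11111 Δ1=11101 | 1Δ
t=4: Δ0=11101 Δ1=11111 Δ2=11011 Δ3=10010 | 3Δ
t=5: Δ0=10010 Δ1=10000 | 1Δ
t=6: Δ0=10000 Δ1=10010 Δ2=00110 | 2Δ
t=7: Δ0=00110 Δ1=00100 | 1Δ
t=8: Δ0=00100 Δ1=00110 Δ2=10110 Δ3=10111 Δ4=11111 | 4Δ

1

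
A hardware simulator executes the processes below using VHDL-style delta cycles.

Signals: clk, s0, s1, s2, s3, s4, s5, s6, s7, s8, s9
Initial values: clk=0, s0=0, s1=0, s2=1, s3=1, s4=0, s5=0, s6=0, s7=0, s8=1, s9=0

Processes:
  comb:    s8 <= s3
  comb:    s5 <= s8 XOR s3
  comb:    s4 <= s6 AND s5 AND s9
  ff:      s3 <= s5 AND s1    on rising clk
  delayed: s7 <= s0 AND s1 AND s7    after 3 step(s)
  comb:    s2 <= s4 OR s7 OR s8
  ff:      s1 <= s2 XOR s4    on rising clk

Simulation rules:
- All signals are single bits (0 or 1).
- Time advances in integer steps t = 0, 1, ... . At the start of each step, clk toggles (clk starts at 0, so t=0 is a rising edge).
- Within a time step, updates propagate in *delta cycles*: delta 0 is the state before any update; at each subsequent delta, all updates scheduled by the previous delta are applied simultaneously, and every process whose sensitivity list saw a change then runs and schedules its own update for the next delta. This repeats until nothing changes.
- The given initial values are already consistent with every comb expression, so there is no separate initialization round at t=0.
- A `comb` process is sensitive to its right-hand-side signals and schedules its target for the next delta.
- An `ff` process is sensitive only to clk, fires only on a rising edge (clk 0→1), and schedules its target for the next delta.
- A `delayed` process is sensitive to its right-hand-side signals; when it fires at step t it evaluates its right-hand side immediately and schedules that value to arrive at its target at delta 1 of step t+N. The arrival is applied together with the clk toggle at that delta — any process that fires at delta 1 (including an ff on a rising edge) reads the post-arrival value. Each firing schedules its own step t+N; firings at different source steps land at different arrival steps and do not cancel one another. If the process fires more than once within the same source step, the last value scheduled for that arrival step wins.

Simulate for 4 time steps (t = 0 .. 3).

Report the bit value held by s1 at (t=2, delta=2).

0

t0.Δ0 s1=0 s9=0 clk=0 s6=0 s7=0 s4=0 s2=1 s5=0 s0=0 s3=1 s8=1
t0.Δ1 s1=0 s9=0 clk=1 s6=0 s7=0 s4=0 s2=1 s5=0 s0=0 s3=1 s8=1
t0.Δ2 s1=1 s9=0 clk=1 s6=0 s7=0 s4=0 s2=1 s5=0 s0=0 s3=0 s8=1
t0.Δ3 s1=1 s9=0 clk=1 s6=0 s7=0 s4=0 s2=1 s5=1 s0=0 s3=0 s8=0
t0.Δ4 s1=1 s9=0 clk=1 s6=0 s7=0 s4=0 s2=0 s5=0 s0=0 s3=0 s8=0
t1.Δ0 s1=1 s9=0 clk=1 s6=0 s7=0 s4=0 s2=0 s5=0 s0=0 s3=0 s8=0
t1.Δ1 s1=1 s9=0 clk=0 s6=0 s7=0 s4=0 s2=0 s5=0 s0=0 s3=0 s8=0
t2.Δ0 s1=1 s9=0 clk=0 s6=0 s7=0 s4=0 s2=0 s5=0 s0=0 s3=0 s8=0
t2.Δ1 s1=1 s9=0 clk=1 s6=0 s7=0 s4=0 s2=0 s5=0 s0=0 s3=0 s8=0
t2.Δ2 s1=0 s9=0 clk=1 s6=0 s7=0 s4=0 s2=0 s5=0 s0=0 s3=0 s8=0
t3.Δ0 s1=0 s9=0 clk=1 s6=0 s7=0 s4=0 s2=0 s5=0 s0=0 s3=0 s8=0
t3.Δ1 s1=0 s9=0 clk=0 s6=0 s7=0 s4=0 s2=0 s5=0 s0=0 s3=0 s8=0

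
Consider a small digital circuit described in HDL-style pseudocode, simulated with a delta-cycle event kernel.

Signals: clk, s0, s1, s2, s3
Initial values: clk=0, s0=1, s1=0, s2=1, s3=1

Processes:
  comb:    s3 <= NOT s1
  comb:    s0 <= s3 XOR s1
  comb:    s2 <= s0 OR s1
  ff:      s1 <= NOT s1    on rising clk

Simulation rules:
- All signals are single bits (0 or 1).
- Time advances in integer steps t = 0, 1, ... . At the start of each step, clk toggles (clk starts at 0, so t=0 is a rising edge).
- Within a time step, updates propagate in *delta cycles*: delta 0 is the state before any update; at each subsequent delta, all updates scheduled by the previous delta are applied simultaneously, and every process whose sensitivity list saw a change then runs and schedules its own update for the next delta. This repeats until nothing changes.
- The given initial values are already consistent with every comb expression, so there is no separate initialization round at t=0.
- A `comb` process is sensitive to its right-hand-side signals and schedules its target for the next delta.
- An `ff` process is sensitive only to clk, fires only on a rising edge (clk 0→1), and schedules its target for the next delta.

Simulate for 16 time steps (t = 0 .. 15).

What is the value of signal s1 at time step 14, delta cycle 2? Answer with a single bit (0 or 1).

0

t0.Δ0 s3=1 s2=1 s0=1 s1=0 clk=0
t0.Δ1 s3=1 s2=1 s0=1 s1=0 clk=1
t0.Δ2 s3=1 s2=1 s0=1 s1=1 clk=1
t0.Δ3 s3=0 s2=1 s0=0 s1=1 clk=1
t0.Δ4 s3=0 s2=1 s0=1 s1=1 clk=1
t1.Δ0 s3=0 s2=1 s0=1 s1=1 clk=1
t1.Δ1 s3=0 s2=1 s0=1 s1=1 clk=0
t2.Δ0 s3=0 s2=1 s0=1 s1=1 clk=0
t2.Δ1 s3=0 s2=1 s0=1 s1=1 clk=1
t2.Δ2 s3=0 s2=1 s0=1 s1=0 clk=1
t2.Δ3 s3=1 s2=1 s0=0 s1=0 clk=1
t2.Δ4 s3=1 s2=0 s0=1 s1=0 clk=1
t2.Δ5 s3=1 s2=1 s0=1 s1=0 clk=1
t3.Δ0 s3=1 s2=1 s0=1 s1=0 clk=1
t3.Δ1 s3=1 s2=1 s0=1 s1=0 clk=0
t4.Δ0 s3=1 s2=1 s0=1 s1=0 clk=0
t4.Δ1 s3=1 s2=1 s0=1 s1=0 clk=1
t4.Δ2 s3=1 s2=1 s0=1 s1=1 clk=1
t4.Δ3 s3=0 s2=1 s0=0 s1=1 clk=1
t4.Δ4 s3=0 s2=1 s0=1 s1=1 clk=1
t5.Δ0 s3=0 s2=1 s0=1 s1=1 clk=1
t5.Δ1 s3=0 s2=1 s0=1 s1=1 clk=0
t6.Δ0 s3=0 s2=1 s0=1 s1=1 clk=0
t6.Δ1 s3=0 s2=1 s0=1 s1=1 clk=1
t6.Δ2 s3=0 s2=1 s0=1 s1=0 clk=1
t6.Δ3 s3=1 s2=1 s0=0 s1=0 clk=1
t6.Δ4 s3=1 s2=0 s0=1 s1=0 clk=1
t6.Δ5 s3=1 s2=1 s0=1 s1=0 clk=1
t7.Δ0 s3=1 s2=1 s0=1 s1=0 clk=1
t7.Δ1 s3=1 s2=1 s0=1 s1=0 clk=0
t8.Δ0 s3=1 s2=1 s0=1 s1=0 clk=0
t8.Δ1 s3=1 s2=1 s0=1 s1=0 clk=1
t8.Δ2 s3=1 s2=1 s0=1 s1=1 clk=1
t8.Δ3 s3=0 s2=1 s0=0 s1=1 clk=1
t8.Δ4 s3=0 s2=1 s0=1 s1=1 clk=1
t9.Δ0 s3=0 s2=1 s0=1 s1=1 clk=1
t9.Δ1 s3=0 s2=1 s0=1 s1=1 clk=0
t10.Δ0 s3=0 s2=1 s0=1 s1=1 clk=0
t10.Δ1 s3=0 s2=1 s0=1 s1=1 clk=1
t10.Δ2 s3=0 s2=1 s0=1 s1=0 clk=1
t10.Δ3 s3=1 s2=1 s0=0 s1=0 clk=1
t10.Δ4 s3=1 s2=0 s0=1 s1=0 clk=1
t10.Δ5 s3=1 s2=1 s0=1 s1=0 clk=1
t11.Δ0 s3=1 s2=1 s0=1 s1=0 clk=1
t11.Δ1 s3=1 s2=1 s0=1 s1=0 clk=0
t12.Δ0 s3=1 s2=1 s0=1 s1=0 clk=0
t12.Δ1 s3=1 s2=1 s0=1 s1=0 clk=1
t12.Δ2 s3=1 s2=1 s0=1 s1=1 clk=1
t12.Δ3 s3=0 s2=1 s0=0 s1=1 clk=1
t12.Δ4 s3=0 s2=1 s0=1 s1=1 clk=1
t13.Δ0 s3=0 s2=1 s0=1 s1=1 clk=1
t13.Δ1 s3=0 s2=1 s0=1 s1=1 clk=0
t14.Δ0 s3=0 s2=1 s0=1 s1=1 clk=0
t14.Δ1 s3=0 s2=1 s0=1 s1=1 clk=1
t14.Δ2 s3=0 s2=1 s0=1 s1=0 clk=1
t14.Δ3 s3=1 s2=1 s0=0 s1=0 clk=1
t14.Δ4 s3=1 s2=0 s0=1 s1=0 clk=1
t14.Δ5 s3=1 s2=1 s0=1 s1=0 clk=1
t15.Δ0 s3=1 s2=1 s0=1 s1=0 clk=1
t15.Δ1 s3=1 s2=1 s0=1 s1=0 clk=0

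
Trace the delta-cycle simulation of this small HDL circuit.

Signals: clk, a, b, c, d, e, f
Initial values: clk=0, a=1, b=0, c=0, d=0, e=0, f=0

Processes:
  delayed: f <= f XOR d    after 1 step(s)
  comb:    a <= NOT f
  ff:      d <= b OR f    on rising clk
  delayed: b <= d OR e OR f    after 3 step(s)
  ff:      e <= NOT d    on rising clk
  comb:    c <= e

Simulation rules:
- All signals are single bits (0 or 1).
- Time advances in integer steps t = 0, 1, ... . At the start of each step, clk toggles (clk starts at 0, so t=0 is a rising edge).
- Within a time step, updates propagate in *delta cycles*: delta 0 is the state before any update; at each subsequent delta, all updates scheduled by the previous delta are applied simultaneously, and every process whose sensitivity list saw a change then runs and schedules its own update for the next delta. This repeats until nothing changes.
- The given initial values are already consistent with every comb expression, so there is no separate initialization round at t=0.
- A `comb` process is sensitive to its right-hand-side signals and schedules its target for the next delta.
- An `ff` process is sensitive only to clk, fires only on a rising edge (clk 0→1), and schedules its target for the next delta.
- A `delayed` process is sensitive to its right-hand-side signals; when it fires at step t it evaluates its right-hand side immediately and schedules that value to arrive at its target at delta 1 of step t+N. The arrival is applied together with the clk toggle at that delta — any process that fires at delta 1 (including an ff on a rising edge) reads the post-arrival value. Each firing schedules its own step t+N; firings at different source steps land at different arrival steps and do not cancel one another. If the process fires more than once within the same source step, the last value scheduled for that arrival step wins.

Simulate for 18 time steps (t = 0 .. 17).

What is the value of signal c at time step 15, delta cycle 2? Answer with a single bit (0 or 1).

0

t0.Δ0 f=0 d=0 e=0 c=0 a=1 b=0 clk=0
t0.Δ1 f=0 d=0 e=0 c=0 a=1 b=0 clk=1
t0.Δ2 f=0 d=0 e=1 c=0 a=1 b=0 clk=1
t0.Δ3 f=0 d=0 e=1 c=1 a=1 b=0 clk=1
t1.Δ0 f=0 d=0 e=1 c=1 a=1 b=0 clk=1
t1.Δ1 f=0 d=0 e=1 c=1 a=1 b=0 clk=0
t2.Δ0 f=0 d=0 e=1 c=1 a=1 b=0 clk=0
t2.Δ1 f=0 d=0 e=1 c=1 a=1 b=0 clk=1
t3.Δ0 f=0 d=0 e=1 c=1 a=1 b=0 clk=1
t3.Δ1 f=0 d=0 e=1 c=1 a=1 b=1 clk=0
t4.Δ0 f=0 d=0 e=1 c=1 a=1 b=1 clk=0
t4.Δ1 f=0 d=0 e=1 c=1 a=1 b=1 clk=1
t4.Δ2 f=0 d=1 e=1 c=1 a=1 b=1 clk=1
t5.Δ0 f=0 d=1 e=1 c=1 a=1 b=1 clk=1
t5.Δ1 f=1 d=1 e=1 c=1 a=1 b=1 clk=0
t5.Δ2 f=1 d=1 e=1 c=1 a=0 b=1 clk=0
t6.Δ0 f=1 d=1 e=1 c=1 a=0 b=1 clk=0
t6.Δ1 f=0 d=1 e=1 c=1 a=0 b=1 clk=1
t6.Δ2 f=0 d=1 e=0 c=1 a=1 b=1 clk=1
t6.Δ3 f=0 d=1 e=0 c=0 a=1 b=1 clk=1
t7.Δ0 f=0 d=1 e=0 c=0 a=1 b=1 clk=1
t7.Δ1 f=1 d=1 e=0 c=0 a=1 b=1 clk=0
t7.Δ2 f=1 d=1 e=0 c=0 a=0 b=1 clk=0
t8.Δ0 f=1 d=1 e=0 c=0 a=0 b=1 clk=0
t8.Δ1 f=0 d=1 e=0 c=0 a=0 b=1 clk=1
t8.Δ2 f=0 d=1 e=0 c=0 a=1 b=1 clk=1
t9.Δ0 f=0 d=1 e=0 c=0 a=1 b=1 clk=1
t9.Δ1 f=1 d=1 e=0 c=0 a=1 b=1 clk=0
t9.Δ2 f=1 d=1 e=0 c=0 a=0 b=1 clk=0
t10.Δ0 f=1 d=1 e=0 c=0 a=0 b=1 clk=0
t10.Δ1 f=0 d=1 e=0 c=0 a=0 b=1 clk=1
t10.Δ2 f=0 d=1 e=0 c=0 a=1 b=1 clk=1
t11.Δ0 f=0 d=1 e=0 c=0 a=1 b=1 clk=1
t11.Δ1 f=1 d=1 e=0 c=0 a=1 b=1 clk=0
t11.Δ2 f=1 d=1 e=0 c=0 a=0 b=1 clk=0
t12.Δ0 f=1 d=1 e=0 c=0 a=0 b=1 clk=0
t12.Δ1 f=0 d=1 e=0 c=0 a=0 b=1 clk=1
t12.Δ2 f=0 d=1 e=0 c=0 a=1 b=1 clk=1
t13.Δ0 f=0 d=1 e=0 c=0 a=1 b=1 clk=1
t13.Δ1 f=1 d=1 e=0 c=0 a=1 b=1 clk=0
t13.Δ2 f=1 d=1 e=0 c=0 a=0 b=1 clk=0
t14.Δ0 f=1 d=1 e=0 c=0 a=0 b=1 clk=0
t14.Δ1 f=0 d=1 e=0 c=0 a=0 b=1 clk=1
t14.Δ2 f=0 d=1 e=0 c=0 a=1 b=1 clk=1
t15.Δ0 f=0 d=1 e=0 c=0 a=1 b=1 clk=1
t15.Δ1 f=1 d=1 e=0 c=0 a=1 b=1 clk=0
t15.Δ2 f=1 d=1 e=0 c=0 a=0 b=1 clk=0
t16.Δ0 f=1 d=1 e=0 c=0 a=0 b=1 clk=0
t16.Δ1 f=0 d=1 e=0 c=0 a=0 b=1 clk=1
t16.Δ2 f=0 d=1 e=0 c=0 a=1 b=1 clk=1
t17.Δ0 f=0 d=1 e=0 c=0 a=1 b=1 clk=1
t17.Δ1 f=1 d=1 e=0 c=0 a=1 b=1 clk=0
t17.Δ2 f=1 d=1 e=0 c=0 a=0 b=1 clk=0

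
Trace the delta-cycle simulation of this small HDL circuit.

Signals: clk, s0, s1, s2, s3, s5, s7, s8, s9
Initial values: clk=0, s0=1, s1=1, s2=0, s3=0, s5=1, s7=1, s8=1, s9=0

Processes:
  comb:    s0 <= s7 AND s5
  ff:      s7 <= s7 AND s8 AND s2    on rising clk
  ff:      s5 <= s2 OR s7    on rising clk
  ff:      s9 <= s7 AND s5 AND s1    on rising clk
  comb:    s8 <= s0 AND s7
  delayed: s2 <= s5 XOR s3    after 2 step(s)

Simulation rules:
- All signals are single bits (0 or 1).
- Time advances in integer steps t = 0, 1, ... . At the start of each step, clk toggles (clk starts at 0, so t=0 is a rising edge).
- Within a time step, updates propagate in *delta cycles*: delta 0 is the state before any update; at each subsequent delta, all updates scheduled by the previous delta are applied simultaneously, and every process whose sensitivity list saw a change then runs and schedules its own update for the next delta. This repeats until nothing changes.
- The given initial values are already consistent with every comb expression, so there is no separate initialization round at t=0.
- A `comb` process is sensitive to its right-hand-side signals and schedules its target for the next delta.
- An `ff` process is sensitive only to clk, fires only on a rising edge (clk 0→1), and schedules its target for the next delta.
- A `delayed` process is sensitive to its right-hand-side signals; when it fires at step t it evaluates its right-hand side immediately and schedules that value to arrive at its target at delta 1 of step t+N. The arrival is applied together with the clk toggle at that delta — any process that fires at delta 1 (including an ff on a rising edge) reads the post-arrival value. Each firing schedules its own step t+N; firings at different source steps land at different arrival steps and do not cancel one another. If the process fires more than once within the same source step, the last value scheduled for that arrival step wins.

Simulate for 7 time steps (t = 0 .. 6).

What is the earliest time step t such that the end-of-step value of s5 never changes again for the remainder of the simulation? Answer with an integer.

t=0 Δ0: s2=0 s8=1 s3=0 s9=0 clk=0 s0=1 s5=1 s1=1 s7=1
  Δ1: clk:0→1
  Δ2: s9:0→1, s7:1→0
  Δ3: s8:1→0, s0:1→0
  (3Δ to stable)
t=1 Δ0: s2=0 s8=0 s3=0 s9=1 clk=1 s0=0 s5=1 s1=1 s7=0
  Δ1: clk:1→0
  (1Δ to stable)
t=2 Δ0: s2=0 s8=0 s3=0 s9=1 clk=0 s0=0 s5=1 s1=1 s7=0
  Δ1: clk:0→1
  Δ2: s9:1→0, s5:1→0
  (2Δ to stable)
t=3 Δ0: s2=0 s8=0 s3=0 s9=0 clk=1 s0=0 s5=0 s1=1 s7=0
  Δ1: clk:1→0
  (1Δ to stable)
t=4 Δ0: s2=0 s8=0 s3=0 s9=0 clk=0 s0=0 s5=0 s1=1 s7=0
  Δ1: clk:0→1
  (1Δ to stable)
t=5 Δ0: s2=0 s8=0 s3=0 s9=0 clk=1 s0=0 s5=0 s1=1 s7=0
  Δ1: clk:1→0
  (1Δ to stable)
t=6 Δ0: s2=0 s8=0 s3=0 s9=0 clk=0 s0=0 s5=0 s1=1 s7=0
  Δ1: clk:0→1
  (1Δ to stable)

2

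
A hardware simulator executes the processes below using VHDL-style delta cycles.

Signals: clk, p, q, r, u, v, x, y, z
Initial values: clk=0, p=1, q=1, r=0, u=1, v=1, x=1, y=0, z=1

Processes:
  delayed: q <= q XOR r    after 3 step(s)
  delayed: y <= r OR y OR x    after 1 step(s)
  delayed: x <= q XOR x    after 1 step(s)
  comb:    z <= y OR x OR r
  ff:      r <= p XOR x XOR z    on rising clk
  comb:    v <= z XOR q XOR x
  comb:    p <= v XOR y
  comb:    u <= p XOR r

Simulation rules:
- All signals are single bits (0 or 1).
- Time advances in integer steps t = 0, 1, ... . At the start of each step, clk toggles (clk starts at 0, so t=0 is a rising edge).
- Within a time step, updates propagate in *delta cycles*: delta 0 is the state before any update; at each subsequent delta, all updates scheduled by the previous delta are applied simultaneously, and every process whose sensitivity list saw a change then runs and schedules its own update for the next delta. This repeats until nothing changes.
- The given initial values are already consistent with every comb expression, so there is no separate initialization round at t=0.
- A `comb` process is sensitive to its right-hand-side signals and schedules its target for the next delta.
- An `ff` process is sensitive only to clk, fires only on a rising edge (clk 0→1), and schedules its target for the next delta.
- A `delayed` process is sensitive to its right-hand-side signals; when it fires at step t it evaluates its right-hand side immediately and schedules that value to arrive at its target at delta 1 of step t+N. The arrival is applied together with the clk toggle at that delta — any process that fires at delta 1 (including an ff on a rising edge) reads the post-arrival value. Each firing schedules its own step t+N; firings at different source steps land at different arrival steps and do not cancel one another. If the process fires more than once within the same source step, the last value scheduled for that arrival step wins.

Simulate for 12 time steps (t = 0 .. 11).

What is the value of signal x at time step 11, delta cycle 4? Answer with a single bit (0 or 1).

0

t=0 Δ0: v=1 z=1 x=1 r=0 u=1 y=0 q=1 p=1 clk=0
  Δ1: clk:0→1
  Δ2: r:0→1
  Δ3: u:1→0
  (3Δ to stable)
t=1 Δ0: v=1 z=1 x=1 r=1 u=0 y=0 q=1 p=1 clk=1
  Δ1: y:0→1, clk:1→0
  Δ2: p:1→0
  Δ3: u:0→1
  (3Δ to stable)
t=2 Δ0: v=1 z=1 x=1 r=1 u=1 y=1 q=1 p=0 clk=0
  Δ1: clk:0→1
  Δ2: r:1→0
  Δ3: u:1→0
  (3Δ to stable)
t=3 Δ0: v=1 z=1 x=1 r=0 u=0 y=1 q=1 p=0 clk=1
  Δ1: q:1→0, clk:1→0
  Δ2: v:1→0
  Δ3: p:0→1
  Δ4: u:0→1
  (4Δ to stable)
t=4 Δ0: v=0 z=1 x=1 r=0 u=1 y=1 q=0 p=1 clk=0
  Δ1: clk:0→1
  Δ2: r:0→1
  Δ3: u:1→0
  (3Δ to stable)
t=5 Δ0: v=0 z=1 x=1 r=1 u=0 y=1 q=0 p=1 clk=1
  Δ1: q:0→1, clk:1→0
  Δ2: v:0→1
  Δ3: p:1→0
  Δ4: u:0→1
  (4Δ to stable)
t=6 Δ0: v=1 z=1 x=1 r=1 u=1 y=1 q=1 p=0 clk=0
  Δ1: x:1→0, q:1→0, clk:0→1
  (1Δ to stable)
t=7 Δ0: v=1 z=1 x=0 r=1 u=1 y=1 q=0 p=0 clk=1
  Δ1: q:0→1, clk:1→0
  Δ2: v:1→0
  Δ3: p:0→1
  Δ4: u:1→0
  (4Δ to stable)
t=8 Δ0: v=0 z=1 x=0 r=1 u=0 y=1 q=1 p=1 clk=0
  Δ1: x:0→1, q:1→0, clk:0→1
  (1Δ to stable)
t=9 Δ0: v=0 z=1 x=1 r=1 u=0 y=1 q=0 p=1 clk=1
  Δ1: q:0→1, clk:1→0
  Δ2: v:0→1
  Δ3: p:1→0
  Δ4: u:0→1
  (4Δ to stable)
t=10 Δ0: v=1 z=1 x=1 r=1 u=1 y=1 q=1 p=0 clk=0
  Δ1: x:1→0, q:1→0, clk:0→1
  (1Δ to stable)
t=11 Δ0: v=1 z=1 x=0 r=1 u=1 y=1 q=0 p=0 clk=1
  Δ1: q:0→1, clk:1→0
  Δ2: v:1→0
  Δ3: p:0→1
  Δ4: u:1→0
  (4Δ to stable)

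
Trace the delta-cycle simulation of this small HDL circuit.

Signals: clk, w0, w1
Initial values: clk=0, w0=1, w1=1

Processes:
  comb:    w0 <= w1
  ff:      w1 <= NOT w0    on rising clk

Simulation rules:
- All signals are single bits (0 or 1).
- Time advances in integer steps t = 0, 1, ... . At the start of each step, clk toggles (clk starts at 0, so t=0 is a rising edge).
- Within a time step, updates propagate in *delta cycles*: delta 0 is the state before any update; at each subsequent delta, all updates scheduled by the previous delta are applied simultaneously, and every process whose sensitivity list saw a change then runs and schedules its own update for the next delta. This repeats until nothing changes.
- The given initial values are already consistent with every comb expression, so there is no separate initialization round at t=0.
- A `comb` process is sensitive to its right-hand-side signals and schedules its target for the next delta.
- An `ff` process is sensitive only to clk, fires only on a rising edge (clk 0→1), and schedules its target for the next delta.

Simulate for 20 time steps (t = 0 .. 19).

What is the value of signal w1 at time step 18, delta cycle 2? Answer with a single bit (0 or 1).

[bits: w0,clk,w1]
t=0: Δ0=101 Δ1=111 Δ2=110 Δ3=010 | 3Δ
t=1: Δ0=010 Δ1=000 | 1Δ
t=2: Δ0=000 Δ1=010 Δ2=011 Δ3=111 | 3Δ
t=3: Δ0=111 Δ1=101 | 1Δ
t=4: Δ0=101 Δ1=111 Δ2=110 Δ3=010 | 3Δ
t=5: Δ0=010 Δ1=000 | 1Δ
t=6: Δ0=000 Δ1=010 Δ2=011 Δ3=111 | 3Δ
t=7: Δ0=111 Δ1=101 | 1Δ
t=8: Δ0=101 Δ1=111 Δ2=110 Δ3=010 | 3Δ
t=9: Δ0=010 Δ1=000 | 1Δ
t=10: Δ0=000 Δ1=010 Δ2=011 Δ3=111 | 3Δ
t=11: Δ0=111 Δ1=101 | 1Δ
t=12: Δ0=101 Δ1=111 Δ2=110 Δ3=010 | 3Δ
t=13: Δ0=010 Δ1=000 | 1Δ
t=14: Δ0=000 Δ1=010 Δ2=011 Δ3=111 | 3Δ
t=15: Δ0=111 Δ1=101 | 1Δ
t=16: Δ0=101 Δ1=111 Δ2=110 Δ3=010 | 3Δ
t=17: Δ0=010 Δ1=000 | 1Δ
t=18: Δ0=000 Δ1=010 Δ2=011 Δ3=111 | 3Δ
t=19: Δ0=111 Δ1=101 | 1Δ

1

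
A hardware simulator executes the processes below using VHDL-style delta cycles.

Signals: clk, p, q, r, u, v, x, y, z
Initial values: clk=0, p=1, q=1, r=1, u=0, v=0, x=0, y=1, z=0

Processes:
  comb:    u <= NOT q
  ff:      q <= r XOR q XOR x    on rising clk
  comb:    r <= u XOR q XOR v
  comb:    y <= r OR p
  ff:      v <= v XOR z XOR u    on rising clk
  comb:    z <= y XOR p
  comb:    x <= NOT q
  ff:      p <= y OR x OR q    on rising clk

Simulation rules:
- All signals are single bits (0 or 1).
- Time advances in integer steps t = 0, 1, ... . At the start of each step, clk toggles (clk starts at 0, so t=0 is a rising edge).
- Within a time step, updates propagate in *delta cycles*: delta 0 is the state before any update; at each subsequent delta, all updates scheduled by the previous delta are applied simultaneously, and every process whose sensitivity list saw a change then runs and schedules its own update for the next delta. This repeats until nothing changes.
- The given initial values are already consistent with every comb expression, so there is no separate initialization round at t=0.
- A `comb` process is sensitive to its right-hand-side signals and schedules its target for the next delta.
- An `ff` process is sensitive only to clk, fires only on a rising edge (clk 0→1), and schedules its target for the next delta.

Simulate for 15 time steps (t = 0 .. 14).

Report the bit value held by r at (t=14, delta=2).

[bits: x,p,clk,q,z,u,y,v,r]
t=0: Δ0=010100101 Δ1=011100101 Δ2=011000101 Δ3=111001100 Δ4=111001101 | 4Δ
t=1: Δ0=111001101 Δ1=110001101 | 1Δ
t=2: Δ0=110001101 Δ1=111001101 Δ2=111001111 Δ3=111001110 | 3Δ
t=3: Δ0=111001110 Δ1=110001110 | 1Δ
t=4: Δ0=110001110 Δ1=111001110 Δ2=111101100 Δ3=011100100 Δ4=011100101 | 4Δ
t=5: Δ0=011100101 Δ1=010100101 | 1Δ
t=6: Δ0=010100101 Δ1=011100101 Δ2=011000101 Δ3=111001100 Δ4=111001101 | 4Δ
t=7: Δ0=111001101 Δ1=110001101 | 1Δ
t=8: Δ0=110001101 Δ1=111001101 Δ2=111001111 Δ3=111001110 | 3Δ
t=9: Δ0=111001110 Δ1=110001110 | 1Δ
t=10: Δ0=110001110 Δ1=111001110 Δ2=111101100 Δ3=011100100 Δ4=011100101 | 4Δ
t=11: Δ0=011100101 Δ1=010100101 | 1Δ
t=12: Δ0=010100101 Δ1=011100101 Δ2=011000101 Δ3=111001100 Δ4=111001101 | 4Δ
t=13: Δ0=111001101 Δ1=110001101 | 1Δ
t=14: Δ0=110001101 Δ1=111001101 Δ2=111001111 Δ3=111001110 | 3Δ

1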